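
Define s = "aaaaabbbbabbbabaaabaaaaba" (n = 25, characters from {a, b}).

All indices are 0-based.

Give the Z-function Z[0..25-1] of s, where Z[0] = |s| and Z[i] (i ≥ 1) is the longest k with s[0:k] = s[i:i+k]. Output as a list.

Z[0]=25
i=1: outside box; Z[1]=4 scan→box=[1,5)
i=2: min(r-i=3, Z[1]=4)=3; Z[2]=3
i=3: min(r-i=2, Z[2]=3)=2; Z[3]=2
i=4: min(r-i=1, Z[3]=2)=1; Z[4]=1
i=5: outside box; Z[5]=0
i=6: outside box; Z[6]=0
i=7: outside box; Z[7]=0
i=8: outside box; Z[8]=0
i=9: outside box; Z[9]=1 scan→box=[9,10)
i=10: outside box; Z[10]=0
i=11: outside box; Z[11]=0
i=12: outside box; Z[12]=0
i=13: outside box; Z[13]=1 scan→box=[13,14)
i=14: outside box; Z[14]=0
i=15: outside box; Z[15]=3 scan→box=[15,18)
i=16: min(r-i=2, Z[1]=4)=2; Z[16]=2
i=17: min(r-i=1, Z[2]=3)=1; Z[17]=1
i=18: outside box; Z[18]=0
i=19: outside box; Z[19]=4 scan→box=[19,23)
i=20: min(r-i=3, Z[1]=4)=3; Z[20]=3
i=21: min(r-i=2, Z[2]=3)=2; Z[21]=2
i=22: min(r-i=1, Z[3]=2)=1; Z[22]=1
i=23: outside box; Z[23]=0
i=24: outside box; Z[24]=1 scan→box=[24,25)

[25, 4, 3, 2, 1, 0, 0, 0, 0, 1, 0, 0, 0, 1, 0, 3, 2, 1, 0, 4, 3, 2, 1, 0, 1]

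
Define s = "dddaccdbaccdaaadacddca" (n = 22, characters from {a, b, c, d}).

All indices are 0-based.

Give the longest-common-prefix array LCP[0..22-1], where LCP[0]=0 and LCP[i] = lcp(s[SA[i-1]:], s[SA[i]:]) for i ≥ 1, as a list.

rank→(start, suffix):
  0 → (21, 'a')
  1 → (12, 'aaadacddca')
  2 → (13, 'aadacddca')
  3 → (8, 'accdaaadacddca')
  4 → (3, 'accdbaccdaaadacddca')
  5 → (16, 'acddca')
  6 → (14, 'adacddca')
  7 → (7, 'baccdaaadacddca')
  8 → (20, 'ca')
  9 → (9, 'ccdaaadacddca')
  10 → (4, 'ccdbaccdaaadacddca')
  11 → (10, 'cdaaadacddca')
  12 → (5, 'cdbaccdaaadacddca')
  13 → (17, 'cddca')
  14 → (11, 'daaadacddca')
  15 → (2, 'daccdbaccdaaadacddca')
  16 → (15, 'dacddca')
  17 → (6, 'dbaccdaaadacddca')
  18 → (19, 'dca')
  19 → (1, 'ddaccdbaccdaaadacddca')
  20 → (18, 'ddca')
  21 → (0, 'dddaccdbaccdaaadacddca')

SA = [21, 12, 13, 8, 3, 16, 14, 7, 20, 9, 4, 10, 5, 17, 11, 2, 15, 6, 19, 1, 18, 0]
rank  pair      lcp
   1  s[21:],s[12:]  1  'a'
   2  s[12:],s[13:]  2  'aa'
   3  s[13:],s[8:]  1  'a'
   4  s[8:],s[3:]  4  'accd'
   5  s[3:],s[16:]  2  'ac'
   6  s[16:],s[14:]  1  'a'
   7  s[14:],s[7:]  0  ''
   8  s[7:],s[20:]  0  ''
   9  s[20:],s[9:]  1  'c'
  10  s[9:],s[4:]  3  'ccd'
  11  s[4:],s[10:]  1  'c'
  12  s[10:],s[5:]  2  'cd'
  13  s[5:],s[17:]  2  'cd'
  14  s[17:],s[11:]  0  ''
  15  s[11:],s[2:]  2  'da'
  16  s[2:],s[15:]  3  'dac'
  17  s[15:],s[6:]  1  'd'
  18  s[6:],s[19:]  1  'd'
  19  s[19:],s[1:]  1  'd'
  20  s[1:],s[18:]  2  'dd'
  21  s[18:],s[0:]  2  'dd'

[0, 1, 2, 1, 4, 2, 1, 0, 0, 1, 3, 1, 2, 2, 0, 2, 3, 1, 1, 1, 2, 2]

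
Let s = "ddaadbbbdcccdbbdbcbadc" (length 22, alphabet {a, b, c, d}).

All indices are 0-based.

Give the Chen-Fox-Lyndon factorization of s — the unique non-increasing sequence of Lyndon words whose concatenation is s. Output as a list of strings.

["d", "d", "aadbbbdcccdbbdbcbadc"]

emit factor 1: 'd' (i=0, period=1)
emit factor 2: 'd' (i=1, period=1)
emit factor 3: 'aadbbbdcccdbbdbcbadc' (i=2, period=20)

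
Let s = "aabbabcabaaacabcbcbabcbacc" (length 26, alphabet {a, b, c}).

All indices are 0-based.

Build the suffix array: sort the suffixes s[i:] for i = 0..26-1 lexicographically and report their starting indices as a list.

[9, 0, 10, 7, 1, 4, 19, 13, 11, 23, 8, 3, 18, 22, 2, 5, 16, 20, 14, 25, 6, 12, 17, 21, 15, 24]

rank | idx | suffix
   0 |   9 | aaacabcbcbabcbacc
   1 |   0 | aabbabcabaaacabcbcbabcbacc
   2 |  10 | aacabcbcbabcbacc
   3 |   7 | abaaacabcbcbabcbacc
   4 |   1 | abbabcabaaacabcbcbabcbacc
   5 |   4 | abcabaaacabcbcbabcbacc
   6 |  19 | abcbacc
   7 |  13 | abcbcbabcbacc
   8 |  11 | acabcbcbabcbacc
   9 |  23 | acc
  10 |   8 | baaacabcbcbabcbacc
  11 |   3 | babcabaaacabcbcbabcbacc
  12 |  18 | babcbacc
  13 |  22 | bacc
  14 |   2 | bbabcabaaacabcbcbabcbacc
  15 |   5 | bcabaaacabcbcbabcbacc
  16 |  16 | bcbabcbacc
  17 |  20 | bcbacc
  18 |  14 | bcbcbabcbacc
  19 |  25 | c
  20 |   6 | cabaaacabcbcbabcbacc
  21 |  12 | cabcbcbabcbacc
  22 |  17 | cbabcbacc
  23 |  21 | cbacc
  24 |  15 | cbcbabcbacc
  25 |  24 | cc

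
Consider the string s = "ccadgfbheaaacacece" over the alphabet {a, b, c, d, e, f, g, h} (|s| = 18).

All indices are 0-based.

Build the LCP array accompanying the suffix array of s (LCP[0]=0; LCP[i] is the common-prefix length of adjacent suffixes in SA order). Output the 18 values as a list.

[0, 2, 1, 2, 1, 0, 0, 2, 1, 1, 2, 0, 0, 1, 1, 0, 0, 0]

rank→(start, suffix):
  0 → (9, 'aaacacece')
  1 → (10, 'aacacece')
  2 → (11, 'acacece')
  3 → (13, 'acece')
  4 → (2, 'adgfbheaaacacece')
  5 → (6, 'bheaaacacece')
  6 → (12, 'cacece')
  7 → (1, 'cadgfbheaaacacece')
  8 → (0, 'ccadgfbheaaacacece')
  9 → (16, 'ce')
  10 → (14, 'cece')
  11 → (3, 'dgfbheaaacacece')
  12 → (17, 'e')
  13 → (8, 'eaaacacece')
  14 → (15, 'ece')
  15 → (5, 'fbheaaacacece')
  16 → (4, 'gfbheaaacacece')
  17 → (7, 'heaaacacece')

SA = [9, 10, 11, 13, 2, 6, 12, 1, 0, 16, 14, 3, 17, 8, 15, 5, 4, 7]
i: (SA[i-1],SA[i]) lcp shared
  1: (9,10) 2 'aa'
  2: (10,11) 1 'a'
  3: (11,13) 2 'ac'
  4: (13,2) 1 'a'
  5: (2,6) 0 ''
  6: (6,12) 0 ''
  7: (12,1) 2 'ca'
  8: (1,0) 1 'c'
  9: (0,16) 1 'c'
  10: (16,14) 2 'ce'
  11: (14,3) 0 ''
  12: (3,17) 0 ''
  13: (17,8) 1 'e'
  14: (8,15) 1 'e'
  15: (15,5) 0 ''
  16: (5,4) 0 ''
  17: (4,7) 0 ''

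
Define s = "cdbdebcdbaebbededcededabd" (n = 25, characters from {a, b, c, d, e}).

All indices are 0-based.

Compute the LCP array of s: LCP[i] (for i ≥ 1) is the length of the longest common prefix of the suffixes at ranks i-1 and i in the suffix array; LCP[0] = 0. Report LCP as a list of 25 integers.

sorted suffixes:
  #0 SA[0]=22  'abd'
  #1 SA[1]=9  'aebbededcededabd'
  #2 SA[2]=8  'baebbededcededabd'
  #3 SA[3]=11  'bbededcededabd'
  #4 SA[4]=5  'bcdbaebbededcededabd'
  #5 SA[5]=23  'bd'
  #6 SA[6]=2  'bdebcdbaebbededcededabd'
  #7 SA[7]=12  'bededcededabd'
  #8 SA[8]=6  'cdbaebbededcededabd'
  #9 SA[9]=0  'cdbdebcdbaebbededcededabd'
  #10 SA[10]=17  'cededabd'
  #11 SA[11]=24  'd'
  #12 SA[12]=21  'dabd'
  #13 SA[13]=7  'dbaebbededcededabd'
  #14 SA[14]=1  'dbdebcdbaebbededcededabd'
  #15 SA[15]=16  'dcededabd'
  #16 SA[16]=3  'debcdbaebbededcededabd'
  #17 SA[17]=19  'dedabd'
  #18 SA[18]=14  'dedcededabd'
  #19 SA[19]=10  'ebbededcededabd'
  #20 SA[20]=4  'ebcdbaebbededcededabd'
  #21 SA[21]=20  'edabd'
  #22 SA[22]=15  'edcededabd'
  #23 SA[23]=18  'ededabd'
  #24 SA[24]=13  'ededcededabd'

SA = [22, 9, 8, 11, 5, 23, 2, 12, 6, 0, 17, 24, 21, 7, 1, 16, 3, 19, 14, 10, 4, 20, 15, 18, 13]
[i] adj suffixes → lcp
  [1] 22/9 → 1 ('a')
  [2] 9/8 → 0 ('')
  [3] 8/11 → 1 ('b')
  [4] 11/5 → 1 ('b')
  [5] 5/23 → 1 ('b')
  [6] 23/2 → 2 ('bd')
  [7] 2/12 → 1 ('b')
  [8] 12/6 → 0 ('')
  [9] 6/0 → 3 ('cdb')
  [10] 0/17 → 1 ('c')
  [11] 17/24 → 0 ('')
  [12] 24/21 → 1 ('d')
  [13] 21/7 → 1 ('d')
  [14] 7/1 → 2 ('db')
  [15] 1/16 → 1 ('d')
  [16] 16/3 → 1 ('d')
  [17] 3/19 → 2 ('de')
  [18] 19/14 → 3 ('ded')
  [19] 14/10 → 0 ('')
  [20] 10/4 → 2 ('eb')
  [21] 4/20 → 1 ('e')
  [22] 20/15 → 2 ('ed')
  [23] 15/18 → 2 ('ed')
  [24] 18/13 → 4 ('eded')

[0, 1, 0, 1, 1, 1, 2, 1, 0, 3, 1, 0, 1, 1, 2, 1, 1, 2, 3, 0, 2, 1, 2, 2, 4]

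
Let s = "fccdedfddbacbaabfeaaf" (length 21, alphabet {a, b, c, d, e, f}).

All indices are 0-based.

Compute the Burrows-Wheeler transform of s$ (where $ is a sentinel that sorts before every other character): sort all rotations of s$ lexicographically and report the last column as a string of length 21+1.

rank  rotation                last
    0  $fccdedfddbacbaabfeaaf  f
    1  aabfeaaf$fccdedfddbacb  b
    2  aaf$fccdedfddbacbaabfe  e
    3  abfeaaf$fccdedfddbacba  a
    4  acbaabfeaaf$fccdedfddb  b
    5  af$fccdedfddbacbaabfea  a
    6  baabfeaaf$fccdedfddbac  c
    7  bacbaabfeaaf$fccdedfdd  d
    8  bfeaaf$fccdedfddbacbaa  a
    9  cbaabfeaaf$fccdedfddba  a
   10  ccdedfddbacbaabfeaaf$f  f
   11  cdedfddbacbaabfeaaf$fc  c
   12  dbacbaabfeaaf$fccdedfd  d
   13  ddbacbaabfeaaf$fccdedf  f
   14  dedfddbacbaabfeaaf$fcc  c
   15  dfddbacbaabfeaaf$fccde  e
   16  eaaf$fccdedfddbacbaabf  f
   17  edfddbacbaabfeaaf$fccd  d
   18  f$fccdedfddbacbaabfeaa  a
   19  fccdedfddbacbaabfeaaf$  $
   20  fddbacbaabfeaaf$fccded  d
   21  feaaf$fccdedfddbacbaab  b

fbeabacdaafcdfcefda$db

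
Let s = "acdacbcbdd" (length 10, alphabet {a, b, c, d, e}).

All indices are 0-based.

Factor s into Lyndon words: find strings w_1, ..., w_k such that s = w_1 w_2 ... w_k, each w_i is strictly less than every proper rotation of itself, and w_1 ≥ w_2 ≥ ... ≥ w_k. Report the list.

emit factor 1: 'acd' (i=0, period=3)
emit factor 2: 'acbcbdd' (i=3, period=7)

["acd", "acbcbdd"]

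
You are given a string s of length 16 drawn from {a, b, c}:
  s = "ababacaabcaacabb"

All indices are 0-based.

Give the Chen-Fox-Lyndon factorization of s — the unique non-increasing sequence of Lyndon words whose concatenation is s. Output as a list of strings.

["ababac", "aabcaacabb"]

emit factor 1: 'ababac' (i=0, period=6)
emit factor 2: 'aabcaacabb' (i=6, period=10)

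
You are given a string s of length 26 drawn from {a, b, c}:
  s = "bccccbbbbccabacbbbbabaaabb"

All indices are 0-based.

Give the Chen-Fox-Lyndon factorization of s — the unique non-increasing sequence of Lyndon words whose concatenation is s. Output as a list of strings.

["bcccc", "bbbbcc", "abacbbbb", "ab", "aaabb"]

emit factor 1: 'bcccc' (i=0, period=5)
emit factor 2: 'bbbbcc' (i=5, period=6)
emit factor 3: 'abacbbbb' (i=11, period=8)
emit factor 4: 'ab' (i=19, period=2)
emit factor 5: 'aaabb' (i=21, period=5)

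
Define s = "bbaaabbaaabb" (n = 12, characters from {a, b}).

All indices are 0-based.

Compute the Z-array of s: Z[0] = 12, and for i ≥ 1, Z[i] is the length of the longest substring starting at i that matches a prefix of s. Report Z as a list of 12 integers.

Z[0]=12
i=1: fresh scan; Z[1]=1 scan→box=[1,2)
i=2: fresh scan; Z[2]=0
i=3: fresh scan; Z[3]=0
i=4: fresh scan; Z[4]=0
i=5: fresh scan; Z[5]=7 scan→box=[5,12)
i=6: min(r-i=6, Z[1]=1)=1; Z[6]=1
i=7: min(r-i=5, Z[2]=0)=0; Z[7]=0
i=8: min(r-i=4, Z[3]=0)=0; Z[8]=0
i=9: min(r-i=3, Z[4]=0)=0; Z[9]=0
i=10: min(r-i=2, Z[5]=7)=2; Z[10]=2
i=11: min(r-i=1, Z[6]=1)=1; Z[11]=1

[12, 1, 0, 0, 0, 7, 1, 0, 0, 0, 2, 1]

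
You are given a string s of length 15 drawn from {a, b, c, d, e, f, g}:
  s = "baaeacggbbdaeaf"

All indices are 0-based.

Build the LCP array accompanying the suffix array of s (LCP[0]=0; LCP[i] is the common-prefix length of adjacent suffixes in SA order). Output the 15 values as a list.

rank | idx | suffix
   0 |   1 | aaeacggbbdaeaf
   1 |   4 | acggbbdaeaf
   2 |   2 | aeacggbbdaeaf
   3 |  11 | aeaf
   4 |  13 | af
   5 |   0 | baaeacggbbdaeaf
   6 |   8 | bbdaeaf
   7 |   9 | bdaeaf
   8 |   5 | cggbbdaeaf
   9 |  10 | daeaf
  10 |   3 | eacggbbdaeaf
  11 |  12 | eaf
  12 |  14 | f
  13 |   7 | gbbdaeaf
  14 |   6 | ggbbdaeaf

SA = [1, 4, 2, 11, 13, 0, 8, 9, 5, 10, 3, 12, 14, 7, 6]
rank  pair      lcp
   1  s[1:],s[4:]  1  'a'
   2  s[4:],s[2:]  1  'a'
   3  s[2:],s[11:]  3  'aea'
   4  s[11:],s[13:]  1  'a'
   5  s[13:],s[0:]  0  ''
   6  s[0:],s[8:]  1  'b'
   7  s[8:],s[9:]  1  'b'
   8  s[9:],s[5:]  0  ''
   9  s[5:],s[10:]  0  ''
  10  s[10:],s[3:]  0  ''
  11  s[3:],s[12:]  2  'ea'
  12  s[12:],s[14:]  0  ''
  13  s[14:],s[7:]  0  ''
  14  s[7:],s[6:]  1  'g'

[0, 1, 1, 3, 1, 0, 1, 1, 0, 0, 0, 2, 0, 0, 1]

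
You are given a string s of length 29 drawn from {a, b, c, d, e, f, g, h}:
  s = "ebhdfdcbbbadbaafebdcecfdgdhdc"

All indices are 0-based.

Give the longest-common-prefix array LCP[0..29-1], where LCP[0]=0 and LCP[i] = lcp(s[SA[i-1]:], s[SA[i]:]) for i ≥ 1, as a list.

sorted suffixes:
  #0 SA[0]=13  'aafebdcecfdgdhdc'
  #1 SA[1]=10  'adbaafebdcecfdgdhdc'
  #2 SA[2]=14  'afebdcecfdgdhdc'
  #3 SA[3]=12  'baafebdcecfdgdhdc'
  #4 SA[4]=9  'badbaafebdcecfdgdhdc'
  #5 SA[5]=8  'bbadbaafebdcecfdgdhdc'
  #6 SA[6]=7  'bbbadbaafebdcecfdgdhdc'
  #7 SA[7]=17  'bdcecfdgdhdc'
  #8 SA[8]=1  'bhdfdcbbbadbaafebdcecfdgdhdc'
  #9 SA[9]=28  'c'
  #10 SA[10]=6  'cbbbadbaafebdcecfdgdhdc'
  #11 SA[11]=19  'cecfdgdhdc'
  #12 SA[12]=21  'cfdgdhdc'
  #13 SA[13]=11  'dbaafebdcecfdgdhdc'
  #14 SA[14]=27  'dc'
  #15 SA[15]=5  'dcbbbadbaafebdcecfdgdhdc'
  #16 SA[16]=18  'dcecfdgdhdc'
  #17 SA[17]=3  'dfdcbbbadbaafebdcecfdgdhdc'
  #18 SA[18]=23  'dgdhdc'
  #19 SA[19]=25  'dhdc'
  #20 SA[20]=16  'ebdcecfdgdhdc'
  #21 SA[21]=0  'ebhdfdcbbbadbaafebdcecfdgdhdc'
  #22 SA[22]=20  'ecfdgdhdc'
  #23 SA[23]=4  'fdcbbbadbaafebdcecfdgdhdc'
  #24 SA[24]=22  'fdgdhdc'
  #25 SA[25]=15  'febdcecfdgdhdc'
  #26 SA[26]=24  'gdhdc'
  #27 SA[27]=26  'hdc'
  #28 SA[28]=2  'hdfdcbbbadbaafebdcecfdgdhdc'

SA = [13, 10, 14, 12, 9, 8, 7, 17, 1, 28, 6, 19, 21, 11, 27, 5, 18, 3, 23, 25, 16, 0, 20, 4, 22, 15, 24, 26, 2]
rank  pair      lcp
   1  s[13:],s[10:]  1  'a'
   2  s[10:],s[14:]  1  'a'
   3  s[14:],s[12:]  0  ''
   4  s[12:],s[9:]  2  'ba'
   5  s[9:],s[8:]  1  'b'
   6  s[8:],s[7:]  2  'bb'
   7  s[7:],s[17:]  1  'b'
   8  s[17:],s[1:]  1  'b'
   9  s[1:],s[28:]  0  ''
  10  s[28:],s[6:]  1  'c'
  11  s[6:],s[19:]  1  'c'
  12  s[19:],s[21:]  1  'c'
  13  s[21:],s[11:]  0  ''
  14  s[11:],s[27:]  1  'd'
  15  s[27:],s[5:]  2  'dc'
  16  s[5:],s[18:]  2  'dc'
  17  s[18:],s[3:]  1  'd'
  18  s[3:],s[23:]  1  'd'
  19  s[23:],s[25:]  1  'd'
  20  s[25:],s[16:]  0  ''
  21  s[16:],s[0:]  2  'eb'
  22  s[0:],s[20:]  1  'e'
  23  s[20:],s[4:]  0  ''
  24  s[4:],s[22:]  2  'fd'
  25  s[22:],s[15:]  1  'f'
  26  s[15:],s[24:]  0  ''
  27  s[24:],s[26:]  0  ''
  28  s[26:],s[2:]  2  'hd'

[0, 1, 1, 0, 2, 1, 2, 1, 1, 0, 1, 1, 1, 0, 1, 2, 2, 1, 1, 1, 0, 2, 1, 0, 2, 1, 0, 0, 2]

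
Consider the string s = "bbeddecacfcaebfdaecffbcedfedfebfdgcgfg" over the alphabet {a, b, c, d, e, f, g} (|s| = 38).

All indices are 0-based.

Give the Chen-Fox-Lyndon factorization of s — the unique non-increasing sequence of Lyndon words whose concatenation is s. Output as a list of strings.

["bbeddec", "acfcaebfdaecffbcedfedfebfdgcgfg"]

emit factor 1: 'bbeddec' (i=0, period=7)
emit factor 2: 'acfcaebfdaecffbcedfedfebfdgcgfg' (i=7, period=31)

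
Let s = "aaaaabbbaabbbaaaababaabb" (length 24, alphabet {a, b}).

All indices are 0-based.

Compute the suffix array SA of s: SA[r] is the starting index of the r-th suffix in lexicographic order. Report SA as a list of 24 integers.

rank | idx | suffix
   0 |   0 | aaaaabbbaabbbaaaababaabb
   1 |  13 | aaaababaabb
   2 |   1 | aaaabbbaabbbaaaababaabb
   3 |  14 | aaababaabb
   4 |   2 | aaabbbaabbbaaaababaabb
   5 |  15 | aababaabb
   6 |  20 | aabb
   7 |   8 | aabbbaaaababaabb
   8 |   3 | aabbbaabbbaaaababaabb
   9 |  18 | abaabb
  10 |  16 | ababaabb
  11 |  21 | abb
  12 |   9 | abbbaaaababaabb
  13 |   4 | abbbaabbbaaaababaabb
  14 |  23 | b
  15 |  12 | baaaababaabb
  16 |  19 | baabb
  17 |   7 | baabbbaaaababaabb
  18 |  17 | babaabb
  19 |  22 | bb
  20 |  11 | bbaaaababaabb
  21 |   6 | bbaabbbaaaababaabb
  22 |  10 | bbbaaaababaabb
  23 |   5 | bbbaabbbaaaababaabb

[0, 13, 1, 14, 2, 15, 20, 8, 3, 18, 16, 21, 9, 4, 23, 12, 19, 7, 17, 22, 11, 6, 10, 5]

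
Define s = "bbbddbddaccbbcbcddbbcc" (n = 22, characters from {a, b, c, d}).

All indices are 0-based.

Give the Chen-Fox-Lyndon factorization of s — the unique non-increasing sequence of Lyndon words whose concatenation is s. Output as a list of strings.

["bbbddbdd", "accbbcbcddbbcc"]

emit factor 1: 'bbbddbdd' (i=0, period=8)
emit factor 2: 'accbbcbcddbbcc' (i=8, period=14)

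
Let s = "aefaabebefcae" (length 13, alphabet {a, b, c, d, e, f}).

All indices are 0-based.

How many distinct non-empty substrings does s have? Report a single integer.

rank | idx | suffix
   0 |   3 | aabebefcae
   1 |   4 | abebefcae
   2 |  11 | ae
   3 |   0 | aefaabebefcae
   4 |   5 | bebefcae
   5 |   7 | befcae
   6 |  10 | cae
   7 |  12 | e
   8 |   6 | ebefcae
   9 |   1 | efaabebefcae
  10 |   8 | efcae
  11 |   2 | faabebefcae
  12 |   9 | fcae

SA = [3, 4, 11, 0, 5, 7, 10, 12, 6, 1, 8, 2, 9]
i: (SA[i-1],SA[i]) lcp shared
  1: (3,4) 1 'a'
  2: (4,11) 1 'a'
  3: (11,0) 2 'ae'
  4: (0,5) 0 ''
  5: (5,7) 2 'be'
  6: (7,10) 0 ''
  7: (10,12) 0 ''
  8: (12,6) 1 'e'
  9: (6,1) 1 'e'
  10: (1,8) 2 'ef'
  11: (8,2) 0 ''
  12: (2,9) 1 'f'

n(n+1)/2 = 13·14/2 = 91
Σ LCP = 0 + 1 + 1 + 2 + 0 + 2 + 0 + 0 + 1 + 1 + 2 + 0 + 1 = 11
distinct = 91 − 11 = 80

80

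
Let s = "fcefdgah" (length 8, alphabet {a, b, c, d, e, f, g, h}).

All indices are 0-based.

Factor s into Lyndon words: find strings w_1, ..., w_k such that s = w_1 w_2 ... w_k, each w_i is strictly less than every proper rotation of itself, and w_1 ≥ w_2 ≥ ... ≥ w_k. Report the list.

["f", "cefdg", "ah"]

emit factor 1: 'f' (i=0, period=1)
emit factor 2: 'cefdg' (i=1, period=5)
emit factor 3: 'ah' (i=6, period=2)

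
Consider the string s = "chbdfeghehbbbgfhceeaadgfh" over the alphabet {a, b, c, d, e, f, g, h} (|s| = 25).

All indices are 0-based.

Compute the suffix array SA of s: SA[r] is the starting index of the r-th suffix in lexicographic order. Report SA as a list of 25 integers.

sorted suffixes:
  #0 SA[0]=19  'aadgfh'
  #1 SA[1]=20  'adgfh'
  #2 SA[2]=10  'bbbgfhceeaadgfh'
  #3 SA[3]=11  'bbgfhceeaadgfh'
  #4 SA[4]=2  'bdfeghehbbbgfhceeaadgfh'
  #5 SA[5]=12  'bgfhceeaadgfh'
  #6 SA[6]=16  'ceeaadgfh'
  #7 SA[7]=0  'chbdfeghehbbbgfhceeaadgfh'
  #8 SA[8]=3  'dfeghehbbbgfhceeaadgfh'
  #9 SA[9]=21  'dgfh'
  #10 SA[10]=18  'eaadgfh'
  #11 SA[11]=17  'eeaadgfh'
  #12 SA[12]=5  'eghehbbbgfhceeaadgfh'
  #13 SA[13]=8  'ehbbbgfhceeaadgfh'
  #14 SA[14]=4  'feghehbbbgfhceeaadgfh'
  #15 SA[15]=23  'fh'
  #16 SA[16]=14  'fhceeaadgfh'
  #17 SA[17]=22  'gfh'
  #18 SA[18]=13  'gfhceeaadgfh'
  #19 SA[19]=6  'ghehbbbgfhceeaadgfh'
  #20 SA[20]=24  'h'
  #21 SA[21]=9  'hbbbgfhceeaadgfh'
  #22 SA[22]=1  'hbdfeghehbbbgfhceeaadgfh'
  #23 SA[23]=15  'hceeaadgfh'
  #24 SA[24]=7  'hehbbbgfhceeaadgfh'

[19, 20, 10, 11, 2, 12, 16, 0, 3, 21, 18, 17, 5, 8, 4, 23, 14, 22, 13, 6, 24, 9, 1, 15, 7]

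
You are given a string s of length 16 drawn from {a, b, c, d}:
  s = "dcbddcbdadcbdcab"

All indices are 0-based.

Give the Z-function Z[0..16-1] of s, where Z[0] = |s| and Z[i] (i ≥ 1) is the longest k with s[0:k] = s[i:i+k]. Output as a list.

[16, 0, 0, 1, 4, 0, 0, 1, 0, 4, 0, 0, 2, 0, 0, 0]

Z[0]=16
i=1: i≥r, start 0; Z[1]=0
i=2: i≥r, start 0; Z[2]=0
i=3: i≥r, start 0; Z[3]=1 scan→box=[3,4)
i=4: i≥r, start 0; Z[4]=4 scan→box=[4,8)
i=5: min(r-i=3, Z[1]=0)=0; Z[5]=0
i=6: min(r-i=2, Z[2]=0)=0; Z[6]=0
i=7: min(r-i=1, Z[3]=1)=1; Z[7]=1
i=8: i≥r, start 0; Z[8]=0
i=9: i≥r, start 0; Z[9]=4 scan→box=[9,13)
i=10: min(r-i=3, Z[1]=0)=0; Z[10]=0
i=11: min(r-i=2, Z[2]=0)=0; Z[11]=0
i=12: min(r-i=1, Z[3]=1)=1; Z[12]=2 scan→box=[12,14)
i=13: min(r-i=1, Z[1]=0)=0; Z[13]=0
i=14: i≥r, start 0; Z[14]=0
i=15: i≥r, start 0; Z[15]=0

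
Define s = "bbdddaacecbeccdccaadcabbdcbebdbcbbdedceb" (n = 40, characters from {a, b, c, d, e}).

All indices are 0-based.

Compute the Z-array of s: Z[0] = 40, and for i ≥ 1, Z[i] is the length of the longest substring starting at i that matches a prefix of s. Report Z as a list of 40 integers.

[40, 1, 0, 0, 0, 0, 0, 0, 0, 0, 1, 0, 0, 0, 0, 0, 0, 0, 0, 0, 0, 0, 3, 1, 0, 0, 1, 0, 1, 0, 1, 0, 3, 1, 0, 0, 0, 0, 0, 1]

Z[0]=40
i=1: outside box; Z[1]=1 grow→box=[1,2)
i=2: outside box; Z[2]=0
i=3: outside box; Z[3]=0
i=4: outside box; Z[4]=0
i=5: outside box; Z[5]=0
i=6: outside box; Z[6]=0
i=7: outside box; Z[7]=0
i=8: outside box; Z[8]=0
i=9: outside box; Z[9]=0
i=10: outside box; Z[10]=1 grow→box=[10,11)
i=11: outside box; Z[11]=0
i=12: outside box; Z[12]=0
i=13: outside box; Z[13]=0
i=14: outside box; Z[14]=0
i=15: outside box; Z[15]=0
i=16: outside box; Z[16]=0
i=17: outside box; Z[17]=0
i=18: outside box; Z[18]=0
i=19: outside box; Z[19]=0
i=20: outside box; Z[20]=0
i=21: outside box; Z[21]=0
i=22: outside box; Z[22]=3 grow→box=[22,25)
i=23: min(r-i=2, Z[1]=1)=1; Z[23]=1
i=24: min(r-i=1, Z[2]=0)=0; Z[24]=0
i=25: outside box; Z[25]=0
i=26: outside box; Z[26]=1 grow→box=[26,27)
i=27: outside box; Z[27]=0
i=28: outside box; Z[28]=1 grow→box=[28,29)
i=29: outside box; Z[29]=0
i=30: outside box; Z[30]=1 grow→box=[30,31)
i=31: outside box; Z[31]=0
i=32: outside box; Z[32]=3 grow→box=[32,35)
i=33: min(r-i=2, Z[1]=1)=1; Z[33]=1
i=34: min(r-i=1, Z[2]=0)=0; Z[34]=0
i=35: outside box; Z[35]=0
i=36: outside box; Z[36]=0
i=37: outside box; Z[37]=0
i=38: outside box; Z[38]=0
i=39: outside box; Z[39]=1 grow→box=[39,40)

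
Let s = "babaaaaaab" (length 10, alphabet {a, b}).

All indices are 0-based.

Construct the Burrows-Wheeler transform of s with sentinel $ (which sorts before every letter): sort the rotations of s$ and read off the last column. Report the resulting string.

bbaaaaabaa$

rank  rotation     last
    0  $babaaaaaab  b
    1  aaaaaab$bab  b
    2  aaaaab$baba  a
    3  aaaab$babaa  a
    4  aaab$babaaa  a
    5  aab$babaaaa  a
    6  ab$babaaaaa  a
    7  abaaaaaab$b  b
    8  b$babaaaaaa  a
    9  baaaaaab$ba  a
   10  babaaaaaab$  $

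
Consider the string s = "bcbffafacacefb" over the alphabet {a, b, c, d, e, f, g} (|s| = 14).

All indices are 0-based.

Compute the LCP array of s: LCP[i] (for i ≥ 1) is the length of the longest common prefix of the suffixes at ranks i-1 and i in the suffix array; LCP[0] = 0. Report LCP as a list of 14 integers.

rank | idx | suffix
   0 |   7 | acacefb
   1 |   9 | acefb
   2 |   5 | afacacefb
   3 |  13 | b
   4 |   0 | bcbffafacacefb
   5 |   2 | bffafacacefb
   6 |   8 | cacefb
   7 |   1 | cbffafacacefb
   8 |  10 | cefb
   9 |  11 | efb
  10 |   6 | facacefb
  11 |   4 | fafacacefb
  12 |  12 | fb
  13 |   3 | ffafacacefb

SA = [7, 9, 5, 13, 0, 2, 8, 1, 10, 11, 6, 4, 12, 3]
[i] adj suffixes → lcp
  [1] 7/9 → 2 ('ac')
  [2] 9/5 → 1 ('a')
  [3] 5/13 → 0 ('')
  [4] 13/0 → 1 ('b')
  [5] 0/2 → 1 ('b')
  [6] 2/8 → 0 ('')
  [7] 8/1 → 1 ('c')
  [8] 1/10 → 1 ('c')
  [9] 10/11 → 0 ('')
  [10] 11/6 → 0 ('')
  [11] 6/4 → 2 ('fa')
  [12] 4/12 → 1 ('f')
  [13] 12/3 → 1 ('f')

[0, 2, 1, 0, 1, 1, 0, 1, 1, 0, 0, 2, 1, 1]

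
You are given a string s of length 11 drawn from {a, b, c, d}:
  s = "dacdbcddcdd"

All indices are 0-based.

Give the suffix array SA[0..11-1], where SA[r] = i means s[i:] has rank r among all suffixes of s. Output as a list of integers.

rank | idx | suffix
   0 |   1 | acdbcddcdd
   1 |   4 | bcddcdd
   2 |   2 | cdbcddcdd
   3 |   8 | cdd
   4 |   5 | cddcdd
   5 |  10 | d
   6 |   0 | dacdbcddcdd
   7 |   3 | dbcddcdd
   8 |   7 | dcdd
   9 |   9 | dd
  10 |   6 | ddcdd

[1, 4, 2, 8, 5, 10, 0, 3, 7, 9, 6]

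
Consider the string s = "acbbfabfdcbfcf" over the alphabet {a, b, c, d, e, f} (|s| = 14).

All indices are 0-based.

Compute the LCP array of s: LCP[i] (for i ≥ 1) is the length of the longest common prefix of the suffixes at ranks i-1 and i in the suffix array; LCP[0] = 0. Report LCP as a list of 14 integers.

[0, 1, 0, 1, 2, 2, 0, 2, 1, 0, 0, 1, 1, 1]

rank→(start, suffix):
  0 → (5, 'abfdcbfcf')
  1 → (0, 'acbbfabfdcbfcf')
  2 → (2, 'bbfabfdcbfcf')
  3 → (3, 'bfabfdcbfcf')
  4 → (10, 'bfcf')
  5 → (6, 'bfdcbfcf')
  6 → (1, 'cbbfabfdcbfcf')
  7 → (9, 'cbfcf')
  8 → (12, 'cf')
  9 → (8, 'dcbfcf')
  10 → (13, 'f')
  11 → (4, 'fabfdcbfcf')
  12 → (11, 'fcf')
  13 → (7, 'fdcbfcf')

SA = [5, 0, 2, 3, 10, 6, 1, 9, 12, 8, 13, 4, 11, 7]
rank  pair      lcp
   1  s[5:],s[0:]  1  'a'
   2  s[0:],s[2:]  0  ''
   3  s[2:],s[3:]  1  'b'
   4  s[3:],s[10:]  2  'bf'
   5  s[10:],s[6:]  2  'bf'
   6  s[6:],s[1:]  0  ''
   7  s[1:],s[9:]  2  'cb'
   8  s[9:],s[12:]  1  'c'
   9  s[12:],s[8:]  0  ''
  10  s[8:],s[13:]  0  ''
  11  s[13:],s[4:]  1  'f'
  12  s[4:],s[11:]  1  'f'
  13  s[11:],s[7:]  1  'f'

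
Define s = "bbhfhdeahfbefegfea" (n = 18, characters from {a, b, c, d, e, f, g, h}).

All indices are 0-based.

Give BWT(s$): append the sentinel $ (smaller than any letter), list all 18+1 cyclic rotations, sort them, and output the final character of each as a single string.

rank  rotation             last
    0  $bbhfhdeahfbefegfea  a
    1  a$bbhfhdeahfbefegfe  e
    2  ahfbefegfea$bbhfhde  e
    3  bbhfhdeahfbefegfea$  $
    4  befegfea$bbhfhdeahf  f
    5  bhfhdeahfbefegfea$b  b
    6  deahfbefegfea$bbhfh  h
    7  ea$bbhfhdeahfbefegf  f
    8  eahfbefegfea$bbhfhd  d
    9  efegfea$bbhfhdeahfb  b
   10  egfea$bbhfhdeahfbef  f
   11  fbefegfea$bbhfhdeah  h
   12  fea$bbhfhdeahfbefeg  g
   13  fegfea$bbhfhdeahfbe  e
   14  fhdeahfbefegfea$bbh  h
   15  gfea$bbhfhdeahfbefe  e
   16  hdeahfbefegfea$bbhf  f
   17  hfbefegfea$bbhfhdea  a
   18  hfhdeahfbefegfea$bb  b

aee$fbhfdbfhgehefab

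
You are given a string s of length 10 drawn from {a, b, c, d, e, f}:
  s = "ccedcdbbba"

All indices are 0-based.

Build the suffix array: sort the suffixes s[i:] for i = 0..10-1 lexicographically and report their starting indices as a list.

rank→(start, suffix):
  0 → (9, 'a')
  1 → (8, 'ba')
  2 → (7, 'bba')
  3 → (6, 'bbba')
  4 → (0, 'ccedcdbbba')
  5 → (4, 'cdbbba')
  6 → (1, 'cedcdbbba')
  7 → (5, 'dbbba')
  8 → (3, 'dcdbbba')
  9 → (2, 'edcdbbba')

[9, 8, 7, 6, 0, 4, 1, 5, 3, 2]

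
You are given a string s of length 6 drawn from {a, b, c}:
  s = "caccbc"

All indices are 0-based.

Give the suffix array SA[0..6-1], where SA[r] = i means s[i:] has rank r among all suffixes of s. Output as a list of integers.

[1, 4, 5, 0, 3, 2]

sorted suffixes:
  #0 SA[0]=1  'accbc'
  #1 SA[1]=4  'bc'
  #2 SA[2]=5  'c'
  #3 SA[3]=0  'caccbc'
  #4 SA[4]=3  'cbc'
  #5 SA[5]=2  'ccbc'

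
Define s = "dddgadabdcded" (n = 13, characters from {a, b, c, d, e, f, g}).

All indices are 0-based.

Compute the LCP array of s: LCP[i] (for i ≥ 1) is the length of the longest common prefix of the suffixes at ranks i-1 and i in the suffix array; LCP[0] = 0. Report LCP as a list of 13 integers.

[0, 1, 0, 0, 0, 1, 1, 1, 2, 1, 1, 0, 0]

rank→(start, suffix):
  0 → (6, 'abdcded')
  1 → (4, 'adabdcded')
  2 → (7, 'bdcded')
  3 → (9, 'cded')
  4 → (12, 'd')
  5 → (5, 'dabdcded')
  6 → (8, 'dcded')
  7 → (0, 'dddgadabdcded')
  8 → (1, 'ddgadabdcded')
  9 → (10, 'ded')
  10 → (2, 'dgadabdcded')
  11 → (11, 'ed')
  12 → (3, 'gadabdcded')

SA = [6, 4, 7, 9, 12, 5, 8, 0, 1, 10, 2, 11, 3]
[i] adj suffixes → lcp
  [1] 6/4 → 1 ('a')
  [2] 4/7 → 0 ('')
  [3] 7/9 → 0 ('')
  [4] 9/12 → 0 ('')
  [5] 12/5 → 1 ('d')
  [6] 5/8 → 1 ('d')
  [7] 8/0 → 1 ('d')
  [8] 0/1 → 2 ('dd')
  [9] 1/10 → 1 ('d')
  [10] 10/2 → 1 ('d')
  [11] 2/11 → 0 ('')
  [12] 11/3 → 0 ('')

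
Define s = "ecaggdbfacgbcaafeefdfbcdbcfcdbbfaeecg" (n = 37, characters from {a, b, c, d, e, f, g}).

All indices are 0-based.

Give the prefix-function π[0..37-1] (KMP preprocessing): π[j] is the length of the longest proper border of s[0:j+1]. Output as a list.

[0, 0, 0, 0, 0, 0, 0, 0, 0, 0, 0, 0, 0, 0, 0, 0, 1, 1, 0, 0, 0, 0, 0, 0, 0, 0, 0, 0, 0, 0, 0, 0, 0, 1, 1, 2, 0]

π[0] = 0
j=1 s[j]='c': π[1]=0 (border '')
j=2 s[j]='a': π[2]=0 (border '')
j=3 s[j]='g': π[3]=0 (border '')
j=4 s[j]='g': π[4]=0 (border '')
j=5 s[j]='d': π[5]=0 (border '')
j=6 s[j]='b': π[6]=0 (border '')
j=7 s[j]='f': π[7]=0 (border '')
j=8 s[j]='a': π[8]=0 (border '')
j=9 s[j]='c': π[9]=0 (border '')
j=10 s[j]='g': π[10]=0 (border '')
j=11 s[j]='b': π[11]=0 (border '')
j=12 s[j]='c': π[12]=0 (border '')
j=13 s[j]='a': π[13]=0 (border '')
j=14 s[j]='a': π[14]=0 (border '')
j=15 s[j]='f': π[15]=0 (border '')
j=16 s[j]='e': π[16]=1 (border 'e')
j=17 s[j]='e': k: 1→0; π[17]=1 (border 'e')
j=18 s[j]='f': k: 1→0; π[18]=0 (border '')
j=19 s[j]='d': π[19]=0 (border '')
j=20 s[j]='f': π[20]=0 (border '')
j=21 s[j]='b': π[21]=0 (border '')
j=22 s[j]='c': π[22]=0 (border '')
j=23 s[j]='d': π[23]=0 (border '')
j=24 s[j]='b': π[24]=0 (border '')
j=25 s[j]='c': π[25]=0 (border '')
j=26 s[j]='f': π[26]=0 (border '')
j=27 s[j]='c': π[27]=0 (border '')
j=28 s[j]='d': π[28]=0 (border '')
j=29 s[j]='b': π[29]=0 (border '')
j=30 s[j]='b': π[30]=0 (border '')
j=31 s[j]='f': π[31]=0 (border '')
j=32 s[j]='a': π[32]=0 (border '')
j=33 s[j]='e': π[33]=1 (border 'e')
j=34 s[j]='e': k: 1→0; π[34]=1 (border 'e')
j=35 s[j]='c': π[35]=2 (border 'ec')
j=36 s[j]='g': k: 2→0; π[36]=0 (border '')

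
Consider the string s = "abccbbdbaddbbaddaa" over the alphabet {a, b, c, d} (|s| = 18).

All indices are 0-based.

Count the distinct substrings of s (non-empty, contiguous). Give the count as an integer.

149

sorted suffixes:
  #0 SA[0]=17  'a'
  #1 SA[1]=16  'aa'
  #2 SA[2]=0  'abccbbdbaddbbaddaa'
  #3 SA[3]=13  'addaa'
  #4 SA[4]=8  'addbbaddaa'
  #5 SA[5]=12  'baddaa'
  #6 SA[6]=7  'baddbbaddaa'
  #7 SA[7]=11  'bbaddaa'
  #8 SA[8]=4  'bbdbaddbbaddaa'
  #9 SA[9]=1  'bccbbdbaddbbaddaa'
  #10 SA[10]=5  'bdbaddbbaddaa'
  #11 SA[11]=3  'cbbdbaddbbaddaa'
  #12 SA[12]=2  'ccbbdbaddbbaddaa'
  #13 SA[13]=15  'daa'
  #14 SA[14]=6  'dbaddbbaddaa'
  #15 SA[15]=10  'dbbaddaa'
  #16 SA[16]=14  'ddaa'
  #17 SA[17]=9  'ddbbaddaa'

SA = [17, 16, 0, 13, 8, 12, 7, 11, 4, 1, 5, 3, 2, 15, 6, 10, 14, 9]
[i] adj suffixes → lcp
  [1] 17/16 → 1 ('a')
  [2] 16/0 → 1 ('a')
  [3] 0/13 → 1 ('a')
  [4] 13/8 → 3 ('add')
  [5] 8/12 → 0 ('')
  [6] 12/7 → 4 ('badd')
  [7] 7/11 → 1 ('b')
  [8] 11/4 → 2 ('bb')
  [9] 4/1 → 1 ('b')
  [10] 1/5 → 1 ('b')
  [11] 5/3 → 0 ('')
  [12] 3/2 → 1 ('c')
  [13] 2/15 → 0 ('')
  [14] 15/6 → 1 ('d')
  [15] 6/10 → 2 ('db')
  [16] 10/14 → 1 ('d')
  [17] 14/9 → 2 ('dd')

n(n+1)/2 = 18·19/2 = 171
Σ LCP = 0 + 1 + 1 + 1 + 3 + 0 + 4 + 1 + 2 + 1 + 1 + 0 + 1 + 0 + 1 + 2 + 1 + 2 = 22
distinct = 171 − 22 = 149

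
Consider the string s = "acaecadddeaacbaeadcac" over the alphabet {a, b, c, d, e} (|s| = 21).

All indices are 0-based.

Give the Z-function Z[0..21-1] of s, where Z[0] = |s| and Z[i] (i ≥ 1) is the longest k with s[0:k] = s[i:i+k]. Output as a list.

[21, 0, 1, 0, 0, 1, 0, 0, 0, 0, 1, 2, 0, 0, 1, 0, 1, 0, 0, 2, 0]

Z[0]=21
i=1: fresh scan; Z[1]=0
i=2: fresh scan; Z[2]=1 scan→box=[2,3)
i=3: fresh scan; Z[3]=0
i=4: fresh scan; Z[4]=0
i=5: fresh scan; Z[5]=1 scan→box=[5,6)
i=6: fresh scan; Z[6]=0
i=7: fresh scan; Z[7]=0
i=8: fresh scan; Z[8]=0
i=9: fresh scan; Z[9]=0
i=10: fresh scan; Z[10]=1 scan→box=[10,11)
i=11: fresh scan; Z[11]=2 scan→box=[11,13)
i=12: min(r-i=1, Z[1]=0)=0; Z[12]=0
i=13: fresh scan; Z[13]=0
i=14: fresh scan; Z[14]=1 scan→box=[14,15)
i=15: fresh scan; Z[15]=0
i=16: fresh scan; Z[16]=1 scan→box=[16,17)
i=17: fresh scan; Z[17]=0
i=18: fresh scan; Z[18]=0
i=19: fresh scan; Z[19]=2 scan→box=[19,21)
i=20: min(r-i=1, Z[1]=0)=0; Z[20]=0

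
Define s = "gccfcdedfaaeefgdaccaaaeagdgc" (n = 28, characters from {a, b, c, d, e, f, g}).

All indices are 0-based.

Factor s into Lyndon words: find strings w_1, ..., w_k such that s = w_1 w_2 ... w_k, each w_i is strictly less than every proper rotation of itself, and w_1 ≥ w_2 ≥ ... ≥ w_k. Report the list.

["g", "ccfcdedf", "aaeefgdacc", "aaaeagdgc"]

emit factor 1: 'g' (i=0, period=1)
emit factor 2: 'ccfcdedf' (i=1, period=8)
emit factor 3: 'aaeefgdacc' (i=9, period=10)
emit factor 4: 'aaaeagdgc' (i=19, period=9)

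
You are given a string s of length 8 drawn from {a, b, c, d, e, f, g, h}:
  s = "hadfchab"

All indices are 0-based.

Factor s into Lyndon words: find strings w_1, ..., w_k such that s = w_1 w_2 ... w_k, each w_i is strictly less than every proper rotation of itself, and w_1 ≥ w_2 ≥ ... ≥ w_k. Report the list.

["h", "adfch", "ab"]

emit factor 1: 'h' (i=0, period=1)
emit factor 2: 'adfch' (i=1, period=5)
emit factor 3: 'ab' (i=6, period=2)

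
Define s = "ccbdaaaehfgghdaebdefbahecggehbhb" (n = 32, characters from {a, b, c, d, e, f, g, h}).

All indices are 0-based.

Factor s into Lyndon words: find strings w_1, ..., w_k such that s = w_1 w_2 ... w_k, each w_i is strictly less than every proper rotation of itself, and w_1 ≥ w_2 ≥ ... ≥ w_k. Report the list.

["c", "c", "bd", "aaaehfgghdaebdefbahecggehbhb"]

emit factor 1: 'c' (i=0, period=1)
emit factor 2: 'c' (i=1, period=1)
emit factor 3: 'bd' (i=2, period=2)
emit factor 4: 'aaaehfgghdaebdefbahecggehbhb' (i=4, period=28)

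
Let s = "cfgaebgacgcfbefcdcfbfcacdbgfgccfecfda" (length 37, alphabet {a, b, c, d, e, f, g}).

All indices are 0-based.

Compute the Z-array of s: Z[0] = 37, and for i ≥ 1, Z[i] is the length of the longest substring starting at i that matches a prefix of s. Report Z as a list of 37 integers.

[37, 0, 0, 0, 0, 0, 0, 0, 1, 0, 2, 0, 0, 0, 0, 1, 0, 2, 0, 0, 0, 1, 0, 1, 0, 0, 0, 0, 0, 1, 2, 0, 0, 2, 0, 0, 0]

Z[0]=37
i=1: i≥r, start 0; Z[1]=0
i=2: i≥r, start 0; Z[2]=0
i=3: i≥r, start 0; Z[3]=0
i=4: i≥r, start 0; Z[4]=0
i=5: i≥r, start 0; Z[5]=0
i=6: i≥r, start 0; Z[6]=0
i=7: i≥r, start 0; Z[7]=0
i=8: i≥r, start 0; Z[8]=1 extend→box=[8,9)
i=9: i≥r, start 0; Z[9]=0
i=10: i≥r, start 0; Z[10]=2 extend→box=[10,12)
i=11: min(r-i=1, Z[1]=0)=0; Z[11]=0
i=12: i≥r, start 0; Z[12]=0
i=13: i≥r, start 0; Z[13]=0
i=14: i≥r, start 0; Z[14]=0
i=15: i≥r, start 0; Z[15]=1 extend→box=[15,16)
i=16: i≥r, start 0; Z[16]=0
i=17: i≥r, start 0; Z[17]=2 extend→box=[17,19)
i=18: min(r-i=1, Z[1]=0)=0; Z[18]=0
i=19: i≥r, start 0; Z[19]=0
i=20: i≥r, start 0; Z[20]=0
i=21: i≥r, start 0; Z[21]=1 extend→box=[21,22)
i=22: i≥r, start 0; Z[22]=0
i=23: i≥r, start 0; Z[23]=1 extend→box=[23,24)
i=24: i≥r, start 0; Z[24]=0
i=25: i≥r, start 0; Z[25]=0
i=26: i≥r, start 0; Z[26]=0
i=27: i≥r, start 0; Z[27]=0
i=28: i≥r, start 0; Z[28]=0
i=29: i≥r, start 0; Z[29]=1 extend→box=[29,30)
i=30: i≥r, start 0; Z[30]=2 extend→box=[30,32)
i=31: min(r-i=1, Z[1]=0)=0; Z[31]=0
i=32: i≥r, start 0; Z[32]=0
i=33: i≥r, start 0; Z[33]=2 extend→box=[33,35)
i=34: min(r-i=1, Z[1]=0)=0; Z[34]=0
i=35: i≥r, start 0; Z[35]=0
i=36: i≥r, start 0; Z[36]=0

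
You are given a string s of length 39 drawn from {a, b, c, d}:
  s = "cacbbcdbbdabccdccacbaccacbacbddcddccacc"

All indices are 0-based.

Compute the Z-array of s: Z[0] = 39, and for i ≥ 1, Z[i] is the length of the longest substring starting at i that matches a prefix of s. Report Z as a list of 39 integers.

[39, 0, 1, 0, 0, 1, 0, 0, 0, 0, 0, 0, 1, 1, 0, 1, 4, 0, 1, 0, 0, 1, 4, 0, 1, 0, 0, 1, 0, 0, 0, 1, 0, 0, 1, 3, 0, 1, 1]

Z[0]=39
i=1: outside box; Z[1]=0
i=2: outside box; Z[2]=1 extend→box=[2,3)
i=3: outside box; Z[3]=0
i=4: outside box; Z[4]=0
i=5: outside box; Z[5]=1 extend→box=[5,6)
i=6: outside box; Z[6]=0
i=7: outside box; Z[7]=0
i=8: outside box; Z[8]=0
i=9: outside box; Z[9]=0
i=10: outside box; Z[10]=0
i=11: outside box; Z[11]=0
i=12: outside box; Z[12]=1 extend→box=[12,13)
i=13: outside box; Z[13]=1 extend→box=[13,14)
i=14: outside box; Z[14]=0
i=15: outside box; Z[15]=1 extend→box=[15,16)
i=16: outside box; Z[16]=4 extend→box=[16,20)
i=17: min(r-i=3, Z[1]=0)=0; Z[17]=0
i=18: min(r-i=2, Z[2]=1)=1; Z[18]=1
i=19: min(r-i=1, Z[3]=0)=0; Z[19]=0
i=20: outside box; Z[20]=0
i=21: outside box; Z[21]=1 extend→box=[21,22)
i=22: outside box; Z[22]=4 extend→box=[22,26)
i=23: min(r-i=3, Z[1]=0)=0; Z[23]=0
i=24: min(r-i=2, Z[2]=1)=1; Z[24]=1
i=25: min(r-i=1, Z[3]=0)=0; Z[25]=0
i=26: outside box; Z[26]=0
i=27: outside box; Z[27]=1 extend→box=[27,28)
i=28: outside box; Z[28]=0
i=29: outside box; Z[29]=0
i=30: outside box; Z[30]=0
i=31: outside box; Z[31]=1 extend→box=[31,32)
i=32: outside box; Z[32]=0
i=33: outside box; Z[33]=0
i=34: outside box; Z[34]=1 extend→box=[34,35)
i=35: outside box; Z[35]=3 extend→box=[35,38)
i=36: min(r-i=2, Z[1]=0)=0; Z[36]=0
i=37: min(r-i=1, Z[2]=1)=1; Z[37]=1
i=38: outside box; Z[38]=1 extend→box=[38,39)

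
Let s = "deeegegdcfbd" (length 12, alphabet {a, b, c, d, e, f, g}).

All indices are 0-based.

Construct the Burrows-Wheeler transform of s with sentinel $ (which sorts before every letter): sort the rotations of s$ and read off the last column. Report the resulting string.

dfdbg$degecee

rank  rotation       last
    0  $deeegegdcfbd  d
    1  bd$deeegegdcf  f
    2  cfbd$deeegegd  d
    3  d$deeegegdcfb  b
    4  dcfbd$deeegeg  g
    5  deeegegdcfbd$  $
    6  eeegegdcfbd$d  d
    7  eegegdcfbd$de  e
    8  egdcfbd$deeeg  g
    9  egegdcfbd$dee  e
   10  fbd$deeegegdc  c
   11  gdcfbd$deeege  e
   12  gegdcfbd$deee  e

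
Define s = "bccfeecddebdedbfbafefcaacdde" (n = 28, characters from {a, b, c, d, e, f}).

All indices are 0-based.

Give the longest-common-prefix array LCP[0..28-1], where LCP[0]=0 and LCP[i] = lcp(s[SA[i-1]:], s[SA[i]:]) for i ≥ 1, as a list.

sorted suffixes:
  #0 SA[0]=22  'aacdde'
  #1 SA[1]=23  'acdde'
  #2 SA[2]=17  'afefcaacdde'
  #3 SA[3]=16  'bafefcaacdde'
  #4 SA[4]=0  'bccfeecddebdedbfbafefcaacdde'
  #5 SA[5]=10  'bdedbfbafefcaacdde'
  #6 SA[6]=14  'bfbafefcaacdde'
  #7 SA[7]=21  'caacdde'
  #8 SA[8]=1  'ccfeecddebdedbfbafefcaacdde'
  #9 SA[9]=24  'cdde'
  #10 SA[10]=6  'cddebdedbfbafefcaacdde'
  #11 SA[11]=2  'cfeecddebdedbfbafefcaacdde'
  #12 SA[12]=13  'dbfbafefcaacdde'
  #13 SA[13]=25  'dde'
  #14 SA[14]=7  'ddebdedbfbafefcaacdde'
  #15 SA[15]=26  'de'
  #16 SA[16]=8  'debdedbfbafefcaacdde'
  #17 SA[17]=11  'dedbfbafefcaacdde'
  #18 SA[18]=27  'e'
  #19 SA[19]=9  'ebdedbfbafefcaacdde'
  #20 SA[20]=5  'ecddebdedbfbafefcaacdde'
  #21 SA[21]=12  'edbfbafefcaacdde'
  #22 SA[22]=4  'eecddebdedbfbafefcaacdde'
  #23 SA[23]=19  'efcaacdde'
  #24 SA[24]=15  'fbafefcaacdde'
  #25 SA[25]=20  'fcaacdde'
  #26 SA[26]=3  'feecddebdedbfbafefcaacdde'
  #27 SA[27]=18  'fefcaacdde'

SA = [22, 23, 17, 16, 0, 10, 14, 21, 1, 24, 6, 2, 13, 25, 7, 26, 8, 11, 27, 9, 5, 12, 4, 19, 15, 20, 3, 18]
rank  pair      lcp
   1  s[22:],s[23:]  1  'a'
   2  s[23:],s[17:]  1  'a'
   3  s[17:],s[16:]  0  ''
   4  s[16:],s[0:]  1  'b'
   5  s[0:],s[10:]  1  'b'
   6  s[10:],s[14:]  1  'b'
   7  s[14:],s[21:]  0  ''
   8  s[21:],s[1:]  1  'c'
   9  s[1:],s[24:]  1  'c'
  10  s[24:],s[6:]  4  'cdde'
  11  s[6:],s[2:]  1  'c'
  12  s[2:],s[13:]  0  ''
  13  s[13:],s[25:]  1  'd'
  14  s[25:],s[7:]  3  'dde'
  15  s[7:],s[26:]  1  'd'
  16  s[26:],s[8:]  2  'de'
  17  s[8:],s[11:]  2  'de'
  18  s[11:],s[27:]  0  ''
  19  s[27:],s[9:]  1  'e'
  20  s[9:],s[5:]  1  'e'
  21  s[5:],s[12:]  1  'e'
  22  s[12:],s[4:]  1  'e'
  23  s[4:],s[19:]  1  'e'
  24  s[19:],s[15:]  0  ''
  25  s[15:],s[20:]  1  'f'
  26  s[20:],s[3:]  1  'f'
  27  s[3:],s[18:]  2  'fe'

[0, 1, 1, 0, 1, 1, 1, 0, 1, 1, 4, 1, 0, 1, 3, 1, 2, 2, 0, 1, 1, 1, 1, 1, 0, 1, 1, 2]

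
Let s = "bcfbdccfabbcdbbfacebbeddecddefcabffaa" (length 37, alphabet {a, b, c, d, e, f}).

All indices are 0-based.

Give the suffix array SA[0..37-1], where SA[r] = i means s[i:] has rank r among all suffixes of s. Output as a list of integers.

[36, 35, 8, 31, 16, 9, 19, 13, 10, 0, 3, 20, 14, 32, 30, 5, 11, 25, 17, 6, 1, 12, 4, 22, 26, 23, 27, 18, 24, 21, 28, 34, 7, 15, 2, 29, 33]

sorted suffixes:
  #0 SA[0]=36  'a'
  #1 SA[1]=35  'aa'
  #2 SA[2]=8  'abbcdbbfacebbeddecddefcabffaa'
  #3 SA[3]=31  'abffaa'
  #4 SA[4]=16  'acebbeddecddefcabffaa'
  #5 SA[5]=9  'bbcdbbfacebbeddecddefcabffaa'
  #6 SA[6]=19  'bbeddecddefcabffaa'
  #7 SA[7]=13  'bbfacebbeddecddefcabffaa'
  #8 SA[8]=10  'bcdbbfacebbeddecddefcabffaa'
  #9 SA[9]=0  'bcfbdccfabbcdbbfacebbeddecddefcabffaa'
  #10 SA[10]=3  'bdccfabbcdbbfacebbeddecddefcabffaa'
  #11 SA[11]=20  'beddecddefcabffaa'
  #12 SA[12]=14  'bfacebbeddecddefcabffaa'
  #13 SA[13]=32  'bffaa'
  #14 SA[14]=30  'cabffaa'
  #15 SA[15]=5  'ccfabbcdbbfacebbeddecddefcabffaa'
  #16 SA[16]=11  'cdbbfacebbeddecddefcabffaa'
  #17 SA[17]=25  'cddefcabffaa'
  #18 SA[18]=17  'cebbeddecddefcabffaa'
  #19 SA[19]=6  'cfabbcdbbfacebbeddecddefcabffaa'
  #20 SA[20]=1  'cfbdccfabbcdbbfacebbeddecddefcabffaa'
  #21 SA[21]=12  'dbbfacebbeddecddefcabffaa'
  #22 SA[22]=4  'dccfabbcdbbfacebbeddecddefcabffaa'
  #23 SA[23]=22  'ddecddefcabffaa'
  #24 SA[24]=26  'ddefcabffaa'
  #25 SA[25]=23  'decddefcabffaa'
  #26 SA[26]=27  'defcabffaa'
  #27 SA[27]=18  'ebbeddecddefcabffaa'
  #28 SA[28]=24  'ecddefcabffaa'
  #29 SA[29]=21  'eddecddefcabffaa'
  #30 SA[30]=28  'efcabffaa'
  #31 SA[31]=34  'faa'
  #32 SA[32]=7  'fabbcdbbfacebbeddecddefcabffaa'
  #33 SA[33]=15  'facebbeddecddefcabffaa'
  #34 SA[34]=2  'fbdccfabbcdbbfacebbeddecddefcabffaa'
  #35 SA[35]=29  'fcabffaa'
  #36 SA[36]=33  'ffaa'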